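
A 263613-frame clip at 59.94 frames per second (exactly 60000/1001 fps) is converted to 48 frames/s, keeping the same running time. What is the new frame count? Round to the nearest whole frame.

211101 frames

Frames at target rate = 263613 × (48) / (60000/1001) = 263876613/1250 ≈ 211101.290.
Nearest whole frame: 211101.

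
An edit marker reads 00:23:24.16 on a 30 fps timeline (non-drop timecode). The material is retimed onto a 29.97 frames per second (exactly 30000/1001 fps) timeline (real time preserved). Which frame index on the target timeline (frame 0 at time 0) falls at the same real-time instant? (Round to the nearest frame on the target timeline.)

Source frame index: (0×3600 + 23×60 + 24) × 30 + 16 = 42136.
Real time: 42136 / (30) = 21068/15 s.
Target frame: (21068/15) × (30000/1001) = 42136000/1001 ≈ 42093.906 → 42094.

frame 42094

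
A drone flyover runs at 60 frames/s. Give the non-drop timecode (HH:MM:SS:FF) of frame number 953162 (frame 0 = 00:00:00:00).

04:24:46:02

953162 ÷ 60 = 15886 full seconds, remainder 2 frames.
15886 s = 4 h 24 min 46 s.
Timecode: 04:24:46:02.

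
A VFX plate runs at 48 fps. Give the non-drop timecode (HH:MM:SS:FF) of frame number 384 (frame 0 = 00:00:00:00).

384 ÷ 48 = 8 full seconds, remainder 0 frames.
8 s = 0 h 0 min 8 s.
Timecode: 00:00:08:00.

00:00:08:00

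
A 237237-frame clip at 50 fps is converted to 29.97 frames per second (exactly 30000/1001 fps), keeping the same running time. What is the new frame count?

142200 frames

Target frames = source frames × (target rate / source rate) = 237237 × (30000/1001)/(50) = 237237 × 600/1001 = 142200.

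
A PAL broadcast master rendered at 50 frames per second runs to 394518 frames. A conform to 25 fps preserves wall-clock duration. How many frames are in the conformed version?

Frames at target rate = 394518 × (25) / (50) = 197259.

197259 frames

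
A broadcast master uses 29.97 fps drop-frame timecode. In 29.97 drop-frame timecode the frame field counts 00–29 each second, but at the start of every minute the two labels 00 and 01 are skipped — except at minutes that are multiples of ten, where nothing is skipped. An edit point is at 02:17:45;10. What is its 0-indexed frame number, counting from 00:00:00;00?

247712

As if non-drop at 30 labels/s: (2 × 3600 + 17 × 60 + 45) × 30 + 10 = 247960.
Minute boundaries passed: 137; those not divisible by 10: 137 − 13 = 124; dropped labels = 2 × 124 = 248.
Actual frame index = 247960 − 248 = 247712.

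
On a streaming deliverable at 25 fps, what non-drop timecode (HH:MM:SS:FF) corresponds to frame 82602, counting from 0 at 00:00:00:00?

82602 ÷ 25 = 3304 full seconds, remainder 2 frames.
3304 s = 0 h 55 min 4 s.
Timecode: 00:55:04:02.

00:55:04:02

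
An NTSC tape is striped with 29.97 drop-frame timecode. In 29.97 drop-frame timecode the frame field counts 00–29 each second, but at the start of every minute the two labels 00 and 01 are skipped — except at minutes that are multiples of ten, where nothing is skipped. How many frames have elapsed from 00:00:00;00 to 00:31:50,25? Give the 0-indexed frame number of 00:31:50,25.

57269

As if non-drop at 30 labels/s: (0 × 3600 + 31 × 60 + 50) × 30 + 25 = 57325.
Minute boundaries passed: 31; those not divisible by 10: 31 − 3 = 28; dropped labels = 2 × 28 = 56.
Actual frame index = 57325 − 56 = 57269.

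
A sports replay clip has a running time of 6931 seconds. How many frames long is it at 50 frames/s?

346550 frames

Frames = 6931 × 50 = 346550.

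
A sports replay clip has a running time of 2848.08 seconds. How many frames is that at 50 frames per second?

Frames = 2848.08 × 50 = 142404.

142404 frames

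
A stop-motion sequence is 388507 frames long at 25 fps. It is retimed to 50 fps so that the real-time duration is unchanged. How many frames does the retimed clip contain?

777014 frames

Target frames = source frames × (target rate / source rate) = 388507 × (50)/(25) = 388507 × 2 = 777014.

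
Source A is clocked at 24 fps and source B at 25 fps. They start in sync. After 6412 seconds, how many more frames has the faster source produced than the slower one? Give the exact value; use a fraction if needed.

6412 frames

A emits 24 × 6412 = 153888 frames; B emits 25 × 6412 = 160300.
Difference = 6412 frames; B is ahead of A.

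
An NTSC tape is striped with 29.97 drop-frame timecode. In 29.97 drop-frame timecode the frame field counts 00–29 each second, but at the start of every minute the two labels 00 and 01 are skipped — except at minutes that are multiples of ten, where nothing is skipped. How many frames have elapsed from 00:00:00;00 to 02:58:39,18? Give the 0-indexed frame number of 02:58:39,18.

321266

As if non-drop at 30 labels/s: (2 × 3600 + 58 × 60 + 39) × 30 + 18 = 321588.
Minute boundaries passed: 178; those not divisible by 10: 178 − 17 = 161; dropped labels = 2 × 161 = 322.
Actual frame index = 321588 − 322 = 321266.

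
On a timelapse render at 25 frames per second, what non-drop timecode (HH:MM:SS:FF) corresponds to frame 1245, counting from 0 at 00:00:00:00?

00:00:49:20

1245 ÷ 25 = 49 full seconds, remainder 20 frames.
49 s = 0 h 0 min 49 s.
Timecode: 00:00:49:20.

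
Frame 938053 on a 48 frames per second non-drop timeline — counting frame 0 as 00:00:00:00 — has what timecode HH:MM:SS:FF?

05:25:42:37

938053 ÷ 48 = 19542 full seconds, remainder 37 frames.
19542 s = 5 h 25 min 42 s.
Timecode: 05:25:42:37.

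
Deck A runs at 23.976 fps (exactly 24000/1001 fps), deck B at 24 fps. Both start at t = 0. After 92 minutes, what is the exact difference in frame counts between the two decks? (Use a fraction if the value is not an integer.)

132480/1001 frames

92 min = 5520 s.
A emits 24000/1001 × 5520 = 132480000/1001 frames; B emits 24 × 5520 = 132480.
Difference = 132480/1001 frames (≈ 132.3477); B is ahead of A.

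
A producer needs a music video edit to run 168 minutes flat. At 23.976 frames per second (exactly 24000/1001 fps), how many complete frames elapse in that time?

241678 frames

168 min = 10080 s.
Frames = 10080 × 24000/1001 = 34560000/143 ≈ 241678.3217.
Complete frames: 241678.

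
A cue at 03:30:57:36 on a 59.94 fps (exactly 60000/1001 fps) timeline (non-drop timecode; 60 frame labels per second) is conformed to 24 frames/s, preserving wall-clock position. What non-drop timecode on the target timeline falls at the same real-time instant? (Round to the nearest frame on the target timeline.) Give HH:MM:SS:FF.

Source frame index: (3×3600 + 30×60 + 57) × 60 + 36 = 759456.
Real time: 759456 / (60000/1001) = 7918911/625 s.
Target frame: (7918911/625) × (24) = 190053864/625 ≈ 304086.182 → 304086.
At 24 labels/s: frame 304086 → 03:31:10:06.

03:31:10:06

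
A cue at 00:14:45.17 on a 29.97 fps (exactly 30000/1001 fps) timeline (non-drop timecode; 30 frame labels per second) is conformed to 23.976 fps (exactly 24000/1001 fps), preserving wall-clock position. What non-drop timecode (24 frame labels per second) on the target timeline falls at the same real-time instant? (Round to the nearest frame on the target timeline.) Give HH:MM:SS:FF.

00:14:45:14

Source frame index: (0×3600 + 14×60 + 45) × 30 + 17 = 26567.
Real time: 26567 / (30000/1001) = 26593567/30000 s.
Target frame: (26593567/30000) × (24000/1001) = 106268/5 ≈ 21253.600 → 21254.
At 24 labels/s: frame 21254 → 00:14:45:14.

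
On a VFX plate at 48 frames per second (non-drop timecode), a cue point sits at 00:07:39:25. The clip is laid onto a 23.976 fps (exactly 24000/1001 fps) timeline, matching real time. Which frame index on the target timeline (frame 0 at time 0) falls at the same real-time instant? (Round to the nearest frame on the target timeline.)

frame 11017

Source frame index: (0×3600 + 7×60 + 39) × 48 + 25 = 22057.
Real time: 22057 / (48) = 22057/48 s.
Target frame: (22057/48) × (24000/1001) = 1575500/143 ≈ 11017.483 → 11017.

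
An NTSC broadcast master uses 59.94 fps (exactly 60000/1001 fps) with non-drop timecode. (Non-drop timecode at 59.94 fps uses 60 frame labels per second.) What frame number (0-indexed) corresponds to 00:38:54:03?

140043

Total seconds to the label: (0 × 3600 + 38 × 60 + 54) = 2334.
Frame index = 2334 × 60 + 3 = 140043.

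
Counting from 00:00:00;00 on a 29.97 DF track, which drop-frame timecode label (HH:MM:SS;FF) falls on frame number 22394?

Each 10-minute DF block holds 10 × 60 × 30 − 9 × 2 = 17982 frames. 22394 ÷ 17982 → 1 full block, remainder 4412.
Within the partial block the first minute is 1800 frames and each further minute 1798, so 2 further minute boundaries passed. Total skipped labels = 18 × 1 + 2 × 2 = 22.
Non-drop label index = 22394 + 22 = 22416; at 30 labels/s that is 00:12:27:06, i.e. DF 00:12:27;06.

00:12:27;06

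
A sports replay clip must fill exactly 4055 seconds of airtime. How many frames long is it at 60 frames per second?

243300 frames

Frames = 4055 × 60 = 243300.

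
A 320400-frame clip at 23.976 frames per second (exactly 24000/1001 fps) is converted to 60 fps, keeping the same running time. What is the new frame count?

801801 frames

Target frames = source frames × (target rate / source rate) = 320400 × (60)/(24000/1001) = 320400 × 1001/400 = 801801.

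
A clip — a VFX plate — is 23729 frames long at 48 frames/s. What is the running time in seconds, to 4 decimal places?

494.3542 seconds

Running time = 23729 × 1/48 = 23729/48 s ≈ 494.3542 s.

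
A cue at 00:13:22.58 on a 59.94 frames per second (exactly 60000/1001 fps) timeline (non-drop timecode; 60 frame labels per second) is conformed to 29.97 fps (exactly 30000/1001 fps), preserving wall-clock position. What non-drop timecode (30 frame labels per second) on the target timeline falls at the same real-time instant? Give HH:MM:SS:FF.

00:13:22:29

Source frame index: (0×3600 + 13×60 + 22) × 60 + 58 = 48178.
Real time: 48178 / (60000/1001) = 24113089/30000 s.
Target frame: (24113089/30000) × (30000/1001) = 24089.
At 30 labels/s: frame 24089 → 00:13:22:29.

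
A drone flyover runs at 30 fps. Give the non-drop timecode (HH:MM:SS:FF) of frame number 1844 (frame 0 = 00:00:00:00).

00:01:01:14

1844 ÷ 30 = 61 full seconds, remainder 14 frames.
61 s = 0 h 1 min 1 s.
Timecode: 00:01:01:14.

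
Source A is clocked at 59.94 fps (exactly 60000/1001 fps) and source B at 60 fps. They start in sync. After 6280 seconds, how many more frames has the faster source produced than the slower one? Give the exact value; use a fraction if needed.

A emits 60000/1001 × 6280 = 376800000/1001 frames; B emits 60 × 6280 = 376800.
Difference = 376800/1001 frames (≈ 376.4236); B is ahead of A.

376800/1001 frames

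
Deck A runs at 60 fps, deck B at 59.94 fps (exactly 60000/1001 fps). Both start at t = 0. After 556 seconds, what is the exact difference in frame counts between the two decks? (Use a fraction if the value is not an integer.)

33360/1001 frames

A emits 60 × 556 = 33360 frames; B emits 60000/1001 × 556 = 33360000/1001.
Difference = 33360/1001 frames (≈ 33.3267); B is behind A.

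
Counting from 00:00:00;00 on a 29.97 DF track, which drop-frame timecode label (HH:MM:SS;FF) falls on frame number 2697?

00:01:29;29

Each 10-minute DF block holds 10 × 60 × 30 − 9 × 2 = 17982 frames. 2697 ÷ 17982 → 0 full blocks, remainder 2697.
Within the partial block the first minute is 1800 frames and each further minute 1798, so 1 further minute boundary passed. Total skipped labels = 18 × 0 + 2 × 1 = 2.
Non-drop label index = 2697 + 2 = 2699; at 30 labels/s that is 00:01:29:29, i.e. DF 00:01:29;29.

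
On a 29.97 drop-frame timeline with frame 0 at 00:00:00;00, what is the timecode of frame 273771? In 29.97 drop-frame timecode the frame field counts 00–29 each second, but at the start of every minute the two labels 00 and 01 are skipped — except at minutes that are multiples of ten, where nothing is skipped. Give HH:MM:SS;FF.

Ten DF minutes hold 17982 frames, so frame 273771 lies in block 15 (frames 269730–287711) with 4041 frames into that block.
The block's first minute is 1800 frames and the rest 1798 each; 4041 frames reaches minute 2, so 15 × 18 + 2 × 2 = 274 labels have been skipped so far.
Adding those back, label number 273771 + 274 = 274045 at 30 labels/s is 9134 s + 25 f = 2 h 32 min 14 s frame 25, i.e. 02:32:14;25.

02:32:14;25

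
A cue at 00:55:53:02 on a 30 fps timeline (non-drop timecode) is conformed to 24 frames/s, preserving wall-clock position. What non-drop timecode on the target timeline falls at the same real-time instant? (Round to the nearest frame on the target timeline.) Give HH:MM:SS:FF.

Source frame index: (0×3600 + 55×60 + 53) × 30 + 2 = 100592.
Real time: 100592 / (30) = 50296/15 s.
Target frame: (50296/15) × (24) = 402368/5 ≈ 80473.600 → 80474.
At 24 labels/s: frame 80474 → 00:55:53:02.

00:55:53:02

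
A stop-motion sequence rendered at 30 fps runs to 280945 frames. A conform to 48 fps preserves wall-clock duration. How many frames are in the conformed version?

Target frames = source frames × (target rate / source rate) = 280945 × (48)/(30) = 280945 × 8/5 = 449512.

449512 frames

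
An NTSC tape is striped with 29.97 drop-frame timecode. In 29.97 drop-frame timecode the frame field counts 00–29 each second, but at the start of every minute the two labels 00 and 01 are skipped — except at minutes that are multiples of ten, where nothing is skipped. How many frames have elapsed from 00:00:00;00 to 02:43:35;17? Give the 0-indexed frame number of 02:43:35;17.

As if non-drop at 30 labels/s: (2 × 3600 + 43 × 60 + 35) × 30 + 17 = 294467.
Minute boundaries passed: 163; those not divisible by 10: 163 − 16 = 147; dropped labels = 2 × 147 = 294.
Actual frame index = 294467 − 294 = 294173.

294173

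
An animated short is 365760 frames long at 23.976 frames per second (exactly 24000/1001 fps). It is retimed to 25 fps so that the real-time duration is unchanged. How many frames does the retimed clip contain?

381381 frames

Target frames = source frames × (target rate / source rate) = 365760 × (25)/(24000/1001) = 365760 × 1001/960 = 381381.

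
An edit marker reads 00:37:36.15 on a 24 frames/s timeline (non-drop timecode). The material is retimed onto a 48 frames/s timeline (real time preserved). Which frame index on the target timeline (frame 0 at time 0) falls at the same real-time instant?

Source frame index: (0×3600 + 37×60 + 36) × 24 + 15 = 54159.
Real time: 54159 / (24) = 18053/8 s.
Target frame: (18053/8) × (48) = 108318.

frame 108318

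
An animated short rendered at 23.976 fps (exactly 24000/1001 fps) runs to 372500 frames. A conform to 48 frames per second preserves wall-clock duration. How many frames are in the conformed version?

Target frames = source frames × (target rate / source rate) = 372500 × (48)/(24000/1001) = 372500 × 1001/500 = 745745.

745745 frames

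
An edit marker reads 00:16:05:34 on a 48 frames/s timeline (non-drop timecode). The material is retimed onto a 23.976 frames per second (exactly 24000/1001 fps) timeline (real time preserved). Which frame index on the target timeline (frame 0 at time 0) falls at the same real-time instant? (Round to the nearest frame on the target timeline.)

frame 23154

Source frame index: (0×3600 + 16×60 + 5) × 48 + 34 = 46354.
Real time: 46354 / (48) = 23177/24 s.
Target frame: (23177/24) × (24000/1001) = 301000/13 ≈ 23153.846 → 23154.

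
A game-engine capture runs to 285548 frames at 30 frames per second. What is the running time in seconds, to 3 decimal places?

9518.267 seconds

Running time = 285548 × 1/30 = 142774/15 s ≈ 9518.267 s.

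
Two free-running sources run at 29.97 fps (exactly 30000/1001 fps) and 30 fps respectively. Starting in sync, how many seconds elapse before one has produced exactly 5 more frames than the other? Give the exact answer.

The gap grows by |30 − 30000/1001| = 30/1001 frames per second.
Time for a 5-frame gap: 5 ÷ (30/1001) = 1001/6 s.

1001/6 seconds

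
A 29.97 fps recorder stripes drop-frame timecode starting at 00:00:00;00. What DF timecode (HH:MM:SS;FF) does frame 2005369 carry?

Ten DF minutes hold 17982 frames, so frame 2005369 lies in block 111 (frames 1996002–2013983) with 9367 frames into that block.
The block's first minute is 1800 frames and the rest 1798 each; 9367 frames reaches minute 5, so 111 × 18 + 5 × 2 = 2008 labels have been skipped so far.
Adding those back, label number 2005369 + 2008 = 2007377 at 30 labels/s is 66912 s + 17 f = 18 h 35 min 12 s frame 17, i.e. 18:35:12;17.

18:35:12;17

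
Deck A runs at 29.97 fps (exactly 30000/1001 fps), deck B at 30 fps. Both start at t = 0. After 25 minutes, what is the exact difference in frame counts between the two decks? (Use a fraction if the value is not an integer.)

25 min = 1500 s.
A emits 30000/1001 × 1500 = 45000000/1001 frames; B emits 30 × 1500 = 45000.
Difference = 45000/1001 frames (≈ 44.9550); B is ahead of A.

45000/1001 frames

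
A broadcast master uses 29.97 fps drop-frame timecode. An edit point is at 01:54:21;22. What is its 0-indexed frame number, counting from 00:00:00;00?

Complete 10-minute blocks: 11, each 17982 frames → 197802.
Remaining 4 whole minutes in the current block: 1800 + 3 × 1798 = 7194 frames.
Within the current minute: 21 × 30 + 22 − 2 = 650 (labels ;00/;01 skipped at this minute). Total = 197802 + 7194 + 650 = 205646.

205646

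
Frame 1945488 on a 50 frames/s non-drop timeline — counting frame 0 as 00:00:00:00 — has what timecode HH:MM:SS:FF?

10:48:29:38

1945488 ÷ 50 = 38909 full seconds, remainder 38 frames.
38909 s = 10 h 48 min 29 s.
Timecode: 10:48:29:38.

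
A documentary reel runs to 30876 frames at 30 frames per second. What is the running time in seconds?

Running time = 30876 / (30) = 1029.2 s.

1029.2 seconds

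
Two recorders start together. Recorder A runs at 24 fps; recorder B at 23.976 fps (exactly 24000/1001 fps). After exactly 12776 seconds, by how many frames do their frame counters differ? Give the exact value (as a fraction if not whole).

306624/1001 frames

A emits 24 × 12776 = 306624 frames; B emits 24000/1001 × 12776 = 306624000/1001.
Difference = 306624/1001 frames (≈ 306.3177); B is behind A.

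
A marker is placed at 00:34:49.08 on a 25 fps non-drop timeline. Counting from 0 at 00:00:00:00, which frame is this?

Total seconds to the label: (0 × 3600 + 34 × 60 + 49) = 2089.
Frame index = 2089 × 25 + 8 = 52233.

52233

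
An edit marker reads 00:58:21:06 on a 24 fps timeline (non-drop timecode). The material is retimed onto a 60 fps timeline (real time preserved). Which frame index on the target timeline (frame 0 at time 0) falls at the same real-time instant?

frame 210075

Source frame index: (0×3600 + 58×60 + 21) × 24 + 6 = 84030.
Real time: 84030 / (24) = 14005/4 s.
Target frame: (14005/4) × (60) = 210075.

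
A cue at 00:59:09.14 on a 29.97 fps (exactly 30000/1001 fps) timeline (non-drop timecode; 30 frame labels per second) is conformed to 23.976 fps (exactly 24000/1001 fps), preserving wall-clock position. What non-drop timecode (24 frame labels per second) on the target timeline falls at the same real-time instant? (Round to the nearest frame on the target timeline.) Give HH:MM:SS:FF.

00:59:09:11

Source frame index: (0×3600 + 59×60 + 9) × 30 + 14 = 106484.
Real time: 106484 / (30000/1001) = 26647621/7500 s.
Target frame: (26647621/7500) × (24000/1001) = 425936/5 ≈ 85187.200 → 85187.
At 24 labels/s: frame 85187 → 00:59:09:11.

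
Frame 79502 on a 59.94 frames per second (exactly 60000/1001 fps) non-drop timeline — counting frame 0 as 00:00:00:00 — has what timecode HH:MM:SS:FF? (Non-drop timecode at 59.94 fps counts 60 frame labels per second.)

79502 ÷ 60 = 1325 full seconds, remainder 2 frames.
1325 s = 0 h 22 min 5 s.
Timecode: 00:22:05:02.

00:22:05:02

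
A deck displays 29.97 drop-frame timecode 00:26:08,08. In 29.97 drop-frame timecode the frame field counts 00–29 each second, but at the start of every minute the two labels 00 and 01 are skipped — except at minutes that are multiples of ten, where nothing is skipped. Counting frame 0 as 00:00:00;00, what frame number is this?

47000

As if non-drop at 30 labels/s: (0 × 3600 + 26 × 60 + 8) × 30 + 8 = 47048.
Minute boundaries passed: 26; those not divisible by 10: 26 − 2 = 24; dropped labels = 2 × 24 = 48.
Actual frame index = 47048 − 48 = 47000.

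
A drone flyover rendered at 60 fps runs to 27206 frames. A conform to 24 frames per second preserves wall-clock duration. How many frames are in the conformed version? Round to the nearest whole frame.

10882 frames

Frames at target rate = 27206 × (24) / (60) = 54412/5 ≈ 10882.400.
Nearest whole frame: 10882.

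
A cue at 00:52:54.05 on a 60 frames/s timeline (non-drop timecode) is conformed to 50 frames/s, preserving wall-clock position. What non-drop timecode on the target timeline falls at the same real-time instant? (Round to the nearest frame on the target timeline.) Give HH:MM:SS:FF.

Source frame index: (0×3600 + 52×60 + 54) × 60 + 5 = 190445.
Real time: 190445 / (60) = 38089/12 s.
Target frame: (38089/12) × (50) = 952225/6 ≈ 158704.167 → 158704.
At 50 labels/s: frame 158704 → 00:52:54:04.

00:52:54:04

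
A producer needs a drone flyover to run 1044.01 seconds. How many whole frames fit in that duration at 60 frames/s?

62640 frames

Frames = 1044.01 × 60 = 313203/5 ≈ 62640.6000.
Complete frames: 62640.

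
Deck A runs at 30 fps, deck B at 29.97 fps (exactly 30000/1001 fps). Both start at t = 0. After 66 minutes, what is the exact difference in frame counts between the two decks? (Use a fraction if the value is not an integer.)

66 min = 3960 s.
A emits 30 × 3960 = 118800 frames; B emits 30000/1001 × 3960 = 10800000/91.
Difference = 10800/91 frames (≈ 118.6813); B is behind A.

10800/91 frames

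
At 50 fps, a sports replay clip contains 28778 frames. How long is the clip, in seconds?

575.56 seconds

Running time = 28778 / (50) = 575.56 s.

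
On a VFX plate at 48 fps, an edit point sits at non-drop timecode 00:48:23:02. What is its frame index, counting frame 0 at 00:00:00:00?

139346

Total seconds to the label: (0 × 3600 + 48 × 60 + 23) = 2903.
Frame index = 2903 × 48 + 2 = 139346.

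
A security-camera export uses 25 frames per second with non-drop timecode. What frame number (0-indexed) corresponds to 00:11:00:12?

Total seconds to the label: (0 × 3600 + 11 × 60 + 0) = 660.
Frame index = 660 × 25 + 12 = 16512.

frame 16512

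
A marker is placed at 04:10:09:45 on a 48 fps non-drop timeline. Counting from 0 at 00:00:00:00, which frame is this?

Total seconds to the label: (4 × 3600 + 10 × 60 + 9) = 15009.
Frame index = 15009 × 48 + 45 = 720477.

frame 720477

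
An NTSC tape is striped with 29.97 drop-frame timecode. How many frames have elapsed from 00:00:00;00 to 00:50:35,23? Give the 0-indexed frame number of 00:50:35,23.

As if non-drop at 30 labels/s: (0 × 3600 + 50 × 60 + 35) × 30 + 23 = 91073.
Minute boundaries passed: 50; those not divisible by 10: 50 − 5 = 45; dropped labels = 2 × 45 = 90.
Actual frame index = 91073 − 90 = 90983.

90983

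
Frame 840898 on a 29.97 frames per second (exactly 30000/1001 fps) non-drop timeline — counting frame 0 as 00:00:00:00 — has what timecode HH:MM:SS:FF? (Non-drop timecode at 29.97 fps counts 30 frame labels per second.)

840898 ÷ 30 = 28029 full seconds, remainder 28 frames.
28029 s = 7 h 47 min 9 s.
Timecode: 07:47:09:28.

07:47:09:28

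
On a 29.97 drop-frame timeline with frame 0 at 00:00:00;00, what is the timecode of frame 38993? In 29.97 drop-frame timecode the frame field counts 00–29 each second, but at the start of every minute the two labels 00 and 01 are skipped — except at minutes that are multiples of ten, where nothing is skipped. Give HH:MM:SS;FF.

Each 10-minute DF block holds 10 × 60 × 30 − 9 × 2 = 17982 frames. 38993 ÷ 17982 → 2 full blocks, remainder 3029.
Within the partial block the first minute is 1800 frames and each further minute 1798, so 1 further minute boundary passed. Total skipped labels = 18 × 2 + 2 × 1 = 38.
Non-drop label index = 38993 + 38 = 39031; at 30 labels/s that is 00:21:41:01, i.e. DF 00:21:41;01.

00:21:41;01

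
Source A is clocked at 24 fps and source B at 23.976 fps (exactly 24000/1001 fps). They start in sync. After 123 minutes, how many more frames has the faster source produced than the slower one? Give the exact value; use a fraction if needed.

177120/1001 frames

123 min = 7380 s.
A emits 24 × 7380 = 177120 frames; B emits 24000/1001 × 7380 = 177120000/1001.
Difference = 177120/1001 frames (≈ 176.9431); B is behind A.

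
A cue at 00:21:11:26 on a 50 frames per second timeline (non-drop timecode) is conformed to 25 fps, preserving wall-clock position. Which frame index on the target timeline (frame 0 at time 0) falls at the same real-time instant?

Source frame index: (0×3600 + 21×60 + 11) × 50 + 26 = 63576.
Real time: 63576 / (50) = 31788/25 s.
Target frame: (31788/25) × (25) = 31788.

frame 31788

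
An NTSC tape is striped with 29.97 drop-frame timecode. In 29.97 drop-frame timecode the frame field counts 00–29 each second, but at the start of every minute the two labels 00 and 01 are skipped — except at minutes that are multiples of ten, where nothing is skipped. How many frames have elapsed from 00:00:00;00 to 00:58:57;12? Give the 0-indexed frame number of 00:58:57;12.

Complete 10-minute blocks: 5, each 17982 frames → 89910.
Remaining 8 whole minutes in the current block: 1800 + 7 × 1798 = 14386 frames.
Within the current minute: 57 × 30 + 12 − 2 = 1720 (labels ;00/;01 skipped at this minute). Total = 89910 + 14386 + 1720 = 106016.

106016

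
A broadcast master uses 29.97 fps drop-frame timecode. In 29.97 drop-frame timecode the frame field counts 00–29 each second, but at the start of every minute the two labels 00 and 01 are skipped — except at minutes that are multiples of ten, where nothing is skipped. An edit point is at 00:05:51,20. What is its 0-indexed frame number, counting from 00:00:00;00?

10540

Complete 10-minute blocks: 0, each 17982 frames → 0.
Remaining 5 whole minutes in the current block: 1800 + 4 × 1798 = 8992 frames.
Within the current minute: 51 × 30 + 20 − 2 = 1548 (labels ;00/;01 skipped at this minute). Total = 0 + 8992 + 1548 = 10540.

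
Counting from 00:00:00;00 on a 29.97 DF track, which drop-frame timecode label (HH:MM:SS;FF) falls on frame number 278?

00:00:09;08

Ten DF minutes hold 17982 frames, so frame 278 lies in block 0 (frames 0–17981) with 278 frames into that block.
The block's first minute is 1800 frames and the rest 1798 each; 278 frames reaches minute 0, so 0 × 18 + 0 × 2 = 0 labels have been skipped so far.
Adding those back, label number 278 + 0 = 278 at 30 labels/s is 9 s + 8 f = 0 h 0 min 9 s frame 8, i.e. 00:00:09;08.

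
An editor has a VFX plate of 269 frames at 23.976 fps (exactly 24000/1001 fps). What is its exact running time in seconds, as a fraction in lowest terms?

269269/24000 seconds

Running time = 269 ÷ (24000/1001) = 269 × 1001/24000 = 269269/24000 s.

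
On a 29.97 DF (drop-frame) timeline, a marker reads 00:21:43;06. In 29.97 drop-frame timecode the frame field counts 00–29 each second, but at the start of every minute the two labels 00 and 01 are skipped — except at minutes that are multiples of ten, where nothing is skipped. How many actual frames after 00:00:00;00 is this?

39058

As if non-drop at 30 labels/s: (0 × 3600 + 21 × 60 + 43) × 30 + 6 = 39096.
Minute boundaries passed: 21; those not divisible by 10: 21 − 2 = 19; dropped labels = 2 × 19 = 38.
Actual frame index = 39096 − 38 = 39058.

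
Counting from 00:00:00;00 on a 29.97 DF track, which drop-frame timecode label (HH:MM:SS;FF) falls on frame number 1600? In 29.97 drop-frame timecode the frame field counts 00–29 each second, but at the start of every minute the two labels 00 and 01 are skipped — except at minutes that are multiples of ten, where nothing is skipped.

00:00:53;10

Each 10-minute DF block holds 10 × 60 × 30 − 9 × 2 = 17982 frames. 1600 ÷ 17982 → 0 full blocks, remainder 1600.
Within the partial block the first minute is 1800 frames and each further minute 1798, so 0 further minute boundaries passed. Total skipped labels = 18 × 0 + 2 × 0 = 0.
Non-drop label index = 1600 + 0 = 1600; at 30 labels/s that is 00:00:53:10, i.e. DF 00:00:53;10.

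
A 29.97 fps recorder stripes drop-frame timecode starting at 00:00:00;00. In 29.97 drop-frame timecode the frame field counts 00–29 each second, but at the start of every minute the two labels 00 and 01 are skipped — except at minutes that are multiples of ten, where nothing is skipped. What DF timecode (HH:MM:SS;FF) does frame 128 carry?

Ten DF minutes hold 17982 frames, so frame 128 lies in block 0 (frames 0–17981) with 128 frames into that block.
The block's first minute is 1800 frames and the rest 1798 each; 128 frames reaches minute 0, so 0 × 18 + 0 × 2 = 0 labels have been skipped so far.
Adding those back, label number 128 + 0 = 128 at 30 labels/s is 4 s + 8 f = 0 h 0 min 4 s frame 8, i.e. 00:00:04;08.

00:00:04;08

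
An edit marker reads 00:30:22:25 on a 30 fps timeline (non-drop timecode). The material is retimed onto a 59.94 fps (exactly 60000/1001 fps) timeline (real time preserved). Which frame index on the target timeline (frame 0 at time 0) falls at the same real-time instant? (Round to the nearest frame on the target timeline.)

Source frame index: (0×3600 + 30×60 + 22) × 30 + 25 = 54685.
Real time: 54685 / (30) = 10937/6 s.
Target frame: (10937/6) × (60000/1001) = 109370000/1001 ≈ 109260.739 → 109261.

frame 109261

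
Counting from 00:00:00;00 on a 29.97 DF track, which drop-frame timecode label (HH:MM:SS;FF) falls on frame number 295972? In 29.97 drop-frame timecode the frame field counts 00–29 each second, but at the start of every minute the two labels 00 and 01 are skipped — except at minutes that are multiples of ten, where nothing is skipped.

Each 10-minute DF block holds 10 × 60 × 30 − 9 × 2 = 17982 frames. 295972 ÷ 17982 → 16 full blocks, remainder 8260.
Within the partial block the first minute is 1800 frames and each further minute 1798, so 4 further minute boundaries passed. Total skipped labels = 18 × 16 + 2 × 4 = 296.
Non-drop label index = 295972 + 296 = 296268; at 30 labels/s that is 02:44:35:18, i.e. DF 02:44:35;18.

02:44:35;18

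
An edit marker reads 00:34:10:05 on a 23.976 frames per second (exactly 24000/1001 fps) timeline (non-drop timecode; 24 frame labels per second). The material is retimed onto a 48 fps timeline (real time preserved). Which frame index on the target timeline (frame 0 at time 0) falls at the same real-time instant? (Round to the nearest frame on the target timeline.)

frame 98508

Source frame index: (0×3600 + 34×60 + 10) × 24 + 5 = 49205.
Real time: 49205 / (24000/1001) = 9850841/4800 s.
Target frame: (9850841/4800) × (48) = 9850841/100 ≈ 98508.410 → 98508.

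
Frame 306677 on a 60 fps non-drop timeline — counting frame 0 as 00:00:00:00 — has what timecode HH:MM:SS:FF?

01:25:11:17

306677 ÷ 60 = 5111 full seconds, remainder 17 frames.
5111 s = 1 h 25 min 11 s.
Timecode: 01:25:11:17.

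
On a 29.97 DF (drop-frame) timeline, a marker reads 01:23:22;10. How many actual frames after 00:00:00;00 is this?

149920

Complete 10-minute blocks: 8, each 17982 frames → 143856.
Remaining 3 whole minutes in the current block: 1800 + 2 × 1798 = 5396 frames.
Within the current minute: 22 × 30 + 10 − 2 = 668 (labels ;00/;01 skipped at this minute). Total = 143856 + 5396 + 668 = 149920.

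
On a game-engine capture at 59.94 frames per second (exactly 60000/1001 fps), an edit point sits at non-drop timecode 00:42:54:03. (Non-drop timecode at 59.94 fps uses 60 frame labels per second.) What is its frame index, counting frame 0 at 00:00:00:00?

Total seconds to the label: (0 × 3600 + 42 × 60 + 54) = 2574.
Frame index = 2574 × 60 + 3 = 154443.

frame 154443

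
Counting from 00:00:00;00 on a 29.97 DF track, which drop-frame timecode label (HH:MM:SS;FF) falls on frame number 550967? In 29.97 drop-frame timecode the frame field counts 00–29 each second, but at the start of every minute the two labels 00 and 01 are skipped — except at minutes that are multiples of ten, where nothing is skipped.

Ten DF minutes hold 17982 frames, so frame 550967 lies in block 30 (frames 539460–557441) with 11507 frames into that block.
The block's first minute is 1800 frames and the rest 1798 each; 11507 frames reaches minute 6, so 30 × 18 + 6 × 2 = 552 labels have been skipped so far.
Adding those back, label number 550967 + 552 = 551519 at 30 labels/s is 18383 s + 29 f = 5 h 6 min 23 s frame 29, i.e. 05:06:23;29.

05:06:23;29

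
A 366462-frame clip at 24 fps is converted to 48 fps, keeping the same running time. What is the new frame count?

732924 frames

Frames at target rate = 366462 × (48) / (24) = 732924.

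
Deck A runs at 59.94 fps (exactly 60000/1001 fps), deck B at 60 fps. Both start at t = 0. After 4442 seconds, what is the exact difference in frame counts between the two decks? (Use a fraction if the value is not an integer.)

266520/1001 frames

A emits 60000/1001 × 4442 = 266520000/1001 frames; B emits 60 × 4442 = 266520.
Difference = 266520/1001 frames (≈ 266.2537); B is ahead of A.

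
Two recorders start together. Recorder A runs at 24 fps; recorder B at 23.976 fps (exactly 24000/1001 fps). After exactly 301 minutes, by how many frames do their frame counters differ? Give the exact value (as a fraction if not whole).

61920/143 frames

301 min = 18060 s.
A emits 24 × 18060 = 433440 frames; B emits 24000/1001 × 18060 = 61920000/143.
Difference = 61920/143 frames (≈ 433.0070); B is behind A.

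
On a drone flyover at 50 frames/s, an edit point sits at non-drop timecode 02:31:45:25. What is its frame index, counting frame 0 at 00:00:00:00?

Total seconds to the label: (2 × 3600 + 31 × 60 + 45) = 9105.
Frame index = 9105 × 50 + 25 = 455275.

frame 455275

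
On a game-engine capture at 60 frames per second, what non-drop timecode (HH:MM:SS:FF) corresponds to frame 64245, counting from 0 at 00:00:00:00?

64245 ÷ 60 = 1070 full seconds, remainder 45 frames.
1070 s = 0 h 17 min 50 s.
Timecode: 00:17:50:45.

00:17:50:45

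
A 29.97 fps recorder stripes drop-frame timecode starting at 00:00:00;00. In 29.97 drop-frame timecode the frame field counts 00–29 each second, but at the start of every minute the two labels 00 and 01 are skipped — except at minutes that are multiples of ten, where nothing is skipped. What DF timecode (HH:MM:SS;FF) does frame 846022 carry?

Ten DF minutes hold 17982 frames, so frame 846022 lies in block 47 (frames 845154–863135) with 868 frames into that block.
The block's first minute is 1800 frames and the rest 1798 each; 868 frames reaches minute 0, so 47 × 18 + 0 × 2 = 846 labels have been skipped so far.
Adding those back, label number 846022 + 846 = 846868 at 30 labels/s is 28228 s + 28 f = 7 h 50 min 28 s frame 28, i.e. 07:50:28;28.

07:50:28;28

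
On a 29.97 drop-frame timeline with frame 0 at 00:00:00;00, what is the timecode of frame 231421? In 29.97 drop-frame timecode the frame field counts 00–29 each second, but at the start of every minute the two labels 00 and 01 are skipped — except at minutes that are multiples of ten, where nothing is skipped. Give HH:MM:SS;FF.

Ten DF minutes hold 17982 frames, so frame 231421 lies in block 12 (frames 215784–233765) with 15637 frames into that block.
The block's first minute is 1800 frames and the rest 1798 each; 15637 frames reaches minute 8, so 12 × 18 + 8 × 2 = 232 labels have been skipped so far.
Adding those back, label number 231421 + 232 = 231653 at 30 labels/s is 7721 s + 23 f = 2 h 8 min 41 s frame 23, i.e. 02:08:41;23.

02:08:41;23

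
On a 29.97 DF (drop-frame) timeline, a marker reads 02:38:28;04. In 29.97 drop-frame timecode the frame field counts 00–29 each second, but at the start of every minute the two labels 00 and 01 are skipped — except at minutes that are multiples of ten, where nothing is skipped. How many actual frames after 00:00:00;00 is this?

Complete 10-minute blocks: 15, each 17982 frames → 269730.
Remaining 8 whole minutes in the current block: 1800 + 7 × 1798 = 14386 frames.
Within the current minute: 28 × 30 + 4 − 2 = 842 (labels ;00/;01 skipped at this minute). Total = 269730 + 14386 + 842 = 284958.

284958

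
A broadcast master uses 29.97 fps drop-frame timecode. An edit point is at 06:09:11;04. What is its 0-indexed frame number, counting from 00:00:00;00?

663868

Complete 10-minute blocks: 36, each 17982 frames → 647352.
Remaining 9 whole minutes in the current block: 1800 + 8 × 1798 = 16184 frames.
Within the current minute: 11 × 30 + 4 − 2 = 332 (labels ;00/;01 skipped at this minute). Total = 647352 + 16184 + 332 = 663868.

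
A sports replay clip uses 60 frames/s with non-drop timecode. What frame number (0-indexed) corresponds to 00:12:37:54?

frame 45474

Total seconds to the label: (0 × 3600 + 12 × 60 + 37) = 757.
Frame index = 757 × 60 + 54 = 45474.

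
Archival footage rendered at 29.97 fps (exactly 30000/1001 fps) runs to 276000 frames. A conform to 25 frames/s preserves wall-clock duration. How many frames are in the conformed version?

Target frames = source frames × (target rate / source rate) = 276000 × (25)/(30000/1001) = 276000 × 1001/1200 = 230230.

230230 frames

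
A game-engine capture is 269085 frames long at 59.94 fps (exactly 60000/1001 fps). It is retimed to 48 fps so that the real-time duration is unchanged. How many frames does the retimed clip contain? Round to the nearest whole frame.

Frames at target rate = 269085 × (48) / (60000/1001) = 53870817/250 ≈ 215483.268.
Nearest whole frame: 215483.

215483 frames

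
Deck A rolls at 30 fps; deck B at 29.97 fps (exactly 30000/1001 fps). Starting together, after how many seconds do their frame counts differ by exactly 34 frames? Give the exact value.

17017/15 seconds

The gap grows by |30000/1001 − 30| = 30/1001 frames per second.
Time for a 34-frame gap: 34 ÷ (30/1001) = 17017/15 s.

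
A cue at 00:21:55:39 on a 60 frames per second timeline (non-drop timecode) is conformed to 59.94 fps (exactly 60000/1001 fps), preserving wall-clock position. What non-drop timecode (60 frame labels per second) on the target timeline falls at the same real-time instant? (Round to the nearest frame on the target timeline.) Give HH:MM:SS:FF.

Source frame index: (0×3600 + 21×60 + 55) × 60 + 39 = 78939.
Real time: 78939 / (60) = 26313/20 s.
Target frame: (26313/20) × (60000/1001) = 11277000/143 ≈ 78860.140 → 78860.
At 60 labels/s: frame 78860 → 00:21:54:20.

00:21:54:20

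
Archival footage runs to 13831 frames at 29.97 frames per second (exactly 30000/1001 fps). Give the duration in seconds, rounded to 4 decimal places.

Running time = 13831 × 1001/30000 = 13844831/30000 s ≈ 461.4944 s.

461.4944 seconds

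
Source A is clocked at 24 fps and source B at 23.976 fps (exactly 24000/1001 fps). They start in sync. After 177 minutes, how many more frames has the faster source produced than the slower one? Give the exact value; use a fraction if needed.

254880/1001 frames

177 min = 10620 s.
A emits 24 × 10620 = 254880 frames; B emits 24000/1001 × 10620 = 254880000/1001.
Difference = 254880/1001 frames (≈ 254.6254); B is behind A.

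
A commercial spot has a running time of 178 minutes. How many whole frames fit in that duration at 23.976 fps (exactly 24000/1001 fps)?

178 min = 10680 s.
Frames = 10680 × 24000/1001 = 256320000/1001 ≈ 256063.9361.
Complete frames: 256063.

256063 frames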